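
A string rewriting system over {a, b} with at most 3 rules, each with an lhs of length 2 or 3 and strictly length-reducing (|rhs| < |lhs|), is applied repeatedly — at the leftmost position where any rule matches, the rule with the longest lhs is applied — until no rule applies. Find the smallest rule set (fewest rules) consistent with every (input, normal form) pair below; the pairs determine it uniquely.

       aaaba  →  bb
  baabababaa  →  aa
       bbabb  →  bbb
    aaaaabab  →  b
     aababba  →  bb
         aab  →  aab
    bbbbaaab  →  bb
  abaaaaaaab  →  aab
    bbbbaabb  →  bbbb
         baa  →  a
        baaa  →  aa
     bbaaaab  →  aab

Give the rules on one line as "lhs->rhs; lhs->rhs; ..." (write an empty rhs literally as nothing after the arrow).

aaa->bb; abb->a; ba->

  | aaaba => bbba => bb
  | baabababaa => abababaa => ababaa => abaa => aa
  | bbabb => bbb
  | aaaaabab => bbaabab => babab => bab => b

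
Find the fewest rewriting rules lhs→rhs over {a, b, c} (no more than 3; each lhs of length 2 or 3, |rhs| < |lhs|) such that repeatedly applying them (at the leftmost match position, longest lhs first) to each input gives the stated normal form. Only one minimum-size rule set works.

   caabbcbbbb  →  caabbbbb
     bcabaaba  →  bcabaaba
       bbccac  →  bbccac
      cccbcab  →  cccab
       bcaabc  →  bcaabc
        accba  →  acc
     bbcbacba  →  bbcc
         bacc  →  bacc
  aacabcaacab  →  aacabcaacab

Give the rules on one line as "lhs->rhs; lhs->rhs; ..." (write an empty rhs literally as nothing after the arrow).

cb->; cba->c

  | caabbcbbbb => caabbbbb
  | bcabaaba
  | bbccac
  | cccbcab => cccab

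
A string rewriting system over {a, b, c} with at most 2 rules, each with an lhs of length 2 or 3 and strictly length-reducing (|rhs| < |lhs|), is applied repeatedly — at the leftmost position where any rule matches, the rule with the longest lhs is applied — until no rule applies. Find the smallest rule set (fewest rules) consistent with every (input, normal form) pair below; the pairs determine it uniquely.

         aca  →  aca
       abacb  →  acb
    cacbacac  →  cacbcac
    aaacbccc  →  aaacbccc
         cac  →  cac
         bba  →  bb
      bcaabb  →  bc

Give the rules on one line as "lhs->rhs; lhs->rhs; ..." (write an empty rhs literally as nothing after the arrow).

ab->; ba->b

  | aca
  | abacb => acb
  | cacbacac => cacbcac
  | aaacbccc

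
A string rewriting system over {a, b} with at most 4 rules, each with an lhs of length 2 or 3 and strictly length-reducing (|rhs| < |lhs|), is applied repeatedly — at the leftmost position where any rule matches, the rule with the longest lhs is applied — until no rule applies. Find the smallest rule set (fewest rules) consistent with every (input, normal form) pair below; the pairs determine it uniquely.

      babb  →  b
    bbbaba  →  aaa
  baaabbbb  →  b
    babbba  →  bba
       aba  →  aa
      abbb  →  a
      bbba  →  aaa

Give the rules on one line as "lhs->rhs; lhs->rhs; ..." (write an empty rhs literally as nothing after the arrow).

  | babb => b
  | bbbaba => aaaba => aaa
  | baaabbbb => baabbb => babb => b
  | babbba => bba

aab->a; ab->a; bab->; bbb->aa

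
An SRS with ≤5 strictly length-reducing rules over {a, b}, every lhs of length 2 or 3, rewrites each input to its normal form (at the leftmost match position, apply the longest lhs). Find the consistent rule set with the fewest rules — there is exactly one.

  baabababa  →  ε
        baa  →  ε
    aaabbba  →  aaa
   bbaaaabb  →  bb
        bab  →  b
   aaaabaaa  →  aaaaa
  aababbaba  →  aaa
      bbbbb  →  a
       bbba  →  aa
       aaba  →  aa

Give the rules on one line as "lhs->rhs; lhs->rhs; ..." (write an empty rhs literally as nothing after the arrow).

abb->a; ba->; baa->; bbb->a

  | baabababa => bababa => baba => ba => ε
  | baa => ε
  | aaabbba => aaaba => aaa
  | bbaaaabb => baabb => bb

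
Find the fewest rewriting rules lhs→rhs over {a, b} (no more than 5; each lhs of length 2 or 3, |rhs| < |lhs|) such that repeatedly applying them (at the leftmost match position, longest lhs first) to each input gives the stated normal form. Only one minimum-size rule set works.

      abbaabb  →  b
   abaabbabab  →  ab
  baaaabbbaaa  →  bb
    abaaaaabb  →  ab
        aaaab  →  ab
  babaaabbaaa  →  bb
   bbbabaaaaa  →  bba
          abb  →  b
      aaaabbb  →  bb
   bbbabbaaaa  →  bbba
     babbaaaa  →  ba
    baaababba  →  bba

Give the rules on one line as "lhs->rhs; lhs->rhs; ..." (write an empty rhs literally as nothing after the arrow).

  | abbaabb => baabb => babb => b
  | abaabbabab => ababbabab => ababab => aab => ab
  | baaaabbbaaa => babbbaaa => bbaaa => bb
  | abaaaaabb => abaabb => ababb => ab

aa->a; aaa->; abb->b; bab->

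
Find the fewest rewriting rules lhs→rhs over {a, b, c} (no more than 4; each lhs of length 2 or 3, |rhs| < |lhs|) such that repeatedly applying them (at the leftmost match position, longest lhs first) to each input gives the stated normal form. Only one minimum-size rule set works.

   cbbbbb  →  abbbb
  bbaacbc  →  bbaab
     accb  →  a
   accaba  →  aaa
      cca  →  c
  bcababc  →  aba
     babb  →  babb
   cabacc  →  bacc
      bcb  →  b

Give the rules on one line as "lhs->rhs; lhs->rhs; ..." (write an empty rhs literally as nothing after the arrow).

  | cbbbbb => abbbb
  | bbaacbc => bbaab
  | accb => aca => a
  | accaba => acba => aaa

bc->; ca->; cb->a; cbc->b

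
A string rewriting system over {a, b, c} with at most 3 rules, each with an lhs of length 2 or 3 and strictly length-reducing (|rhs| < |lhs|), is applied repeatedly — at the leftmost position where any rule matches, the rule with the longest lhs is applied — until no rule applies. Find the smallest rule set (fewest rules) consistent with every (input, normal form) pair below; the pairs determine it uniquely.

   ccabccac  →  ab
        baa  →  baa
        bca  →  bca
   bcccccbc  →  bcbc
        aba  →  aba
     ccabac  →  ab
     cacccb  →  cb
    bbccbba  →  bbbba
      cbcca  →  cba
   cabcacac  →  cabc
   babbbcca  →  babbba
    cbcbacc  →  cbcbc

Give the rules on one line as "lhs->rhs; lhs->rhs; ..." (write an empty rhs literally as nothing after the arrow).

ac->; cc->

  | ccabccac => abccac => abac => ab
  | baa
  | bca
  | bcccccbc => bcccbc => bcbc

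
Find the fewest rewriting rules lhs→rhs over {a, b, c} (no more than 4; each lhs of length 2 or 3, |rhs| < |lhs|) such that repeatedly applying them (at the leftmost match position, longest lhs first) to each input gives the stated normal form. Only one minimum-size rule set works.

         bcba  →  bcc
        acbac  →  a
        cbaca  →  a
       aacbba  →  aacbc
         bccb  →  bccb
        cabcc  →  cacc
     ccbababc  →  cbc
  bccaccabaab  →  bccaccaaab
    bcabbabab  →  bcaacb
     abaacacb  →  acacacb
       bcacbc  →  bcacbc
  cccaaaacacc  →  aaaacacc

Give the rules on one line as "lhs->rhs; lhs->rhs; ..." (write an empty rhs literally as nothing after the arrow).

  | bcba => bcc
  | acbac => accc => a
  | cbaca => ccca => a
  | aacbba => aacbc

ba->c; cab->ca; ccc->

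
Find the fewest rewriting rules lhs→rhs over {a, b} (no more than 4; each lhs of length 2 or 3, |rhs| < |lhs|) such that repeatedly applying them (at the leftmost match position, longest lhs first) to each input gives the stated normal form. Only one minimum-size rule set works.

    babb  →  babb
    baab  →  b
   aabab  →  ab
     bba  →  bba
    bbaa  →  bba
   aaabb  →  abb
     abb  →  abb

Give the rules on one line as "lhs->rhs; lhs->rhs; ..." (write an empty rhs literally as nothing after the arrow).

aa->a; aaa->a; aab->

  | babb
  | baab => b
  | aabab => ab
  | bba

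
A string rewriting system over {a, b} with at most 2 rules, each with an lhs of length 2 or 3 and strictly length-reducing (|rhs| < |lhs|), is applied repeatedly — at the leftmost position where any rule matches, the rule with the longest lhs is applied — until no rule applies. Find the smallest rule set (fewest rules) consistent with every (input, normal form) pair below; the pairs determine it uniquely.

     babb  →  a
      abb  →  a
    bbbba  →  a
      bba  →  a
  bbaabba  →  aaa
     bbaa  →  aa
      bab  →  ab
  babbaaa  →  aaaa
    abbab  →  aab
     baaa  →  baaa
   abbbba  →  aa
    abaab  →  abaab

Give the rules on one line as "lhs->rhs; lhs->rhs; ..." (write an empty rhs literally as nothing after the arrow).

bab->ab; bb->

  | babb => abb => a
  | abb => a
  | bbbba => bba => a
  | bba => a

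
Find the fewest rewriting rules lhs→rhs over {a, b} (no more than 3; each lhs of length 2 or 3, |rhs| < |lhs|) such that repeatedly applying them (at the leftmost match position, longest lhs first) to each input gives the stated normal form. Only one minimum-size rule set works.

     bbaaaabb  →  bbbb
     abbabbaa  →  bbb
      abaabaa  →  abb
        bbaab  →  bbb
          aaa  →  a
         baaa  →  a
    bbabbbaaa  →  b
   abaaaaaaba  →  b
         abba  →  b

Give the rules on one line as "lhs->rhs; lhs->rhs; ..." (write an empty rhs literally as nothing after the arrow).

aa->b; ba->a; baa->b

  | bbaaaabb => bbaabb => bbbb
  | abbabbaa => ababbaa => aabbaa => bbbaa => bbb
  | abaabaa => abbaa => abb
  | bbaab => bbb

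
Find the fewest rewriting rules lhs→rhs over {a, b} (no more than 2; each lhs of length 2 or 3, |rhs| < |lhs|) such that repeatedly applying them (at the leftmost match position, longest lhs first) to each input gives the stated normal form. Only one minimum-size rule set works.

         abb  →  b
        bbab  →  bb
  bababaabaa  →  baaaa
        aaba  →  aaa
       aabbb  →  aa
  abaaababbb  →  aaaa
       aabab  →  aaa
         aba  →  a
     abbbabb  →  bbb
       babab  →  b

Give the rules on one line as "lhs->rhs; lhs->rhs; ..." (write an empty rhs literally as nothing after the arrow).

aab->aa; ab->

  | abb => b
  | bbab => bb
  | bababaabaa => babaabaa => baabaa => baaaa
  | aaba => aaa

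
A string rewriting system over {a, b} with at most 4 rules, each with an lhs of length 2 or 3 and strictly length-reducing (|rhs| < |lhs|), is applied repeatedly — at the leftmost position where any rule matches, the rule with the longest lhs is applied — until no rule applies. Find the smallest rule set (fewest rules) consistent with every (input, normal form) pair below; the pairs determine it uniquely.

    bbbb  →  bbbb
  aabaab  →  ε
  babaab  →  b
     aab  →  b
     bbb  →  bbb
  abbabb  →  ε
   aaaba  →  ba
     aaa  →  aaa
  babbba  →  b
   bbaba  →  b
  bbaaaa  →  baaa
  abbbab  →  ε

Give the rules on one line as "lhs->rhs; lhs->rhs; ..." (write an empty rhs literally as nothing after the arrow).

ab->b; abb->; bab->; bba->b

  | bbbb
  | aabaab => abaab => baab => bab => ε
  | babaab => aab => ab => b
  | aab => ab => b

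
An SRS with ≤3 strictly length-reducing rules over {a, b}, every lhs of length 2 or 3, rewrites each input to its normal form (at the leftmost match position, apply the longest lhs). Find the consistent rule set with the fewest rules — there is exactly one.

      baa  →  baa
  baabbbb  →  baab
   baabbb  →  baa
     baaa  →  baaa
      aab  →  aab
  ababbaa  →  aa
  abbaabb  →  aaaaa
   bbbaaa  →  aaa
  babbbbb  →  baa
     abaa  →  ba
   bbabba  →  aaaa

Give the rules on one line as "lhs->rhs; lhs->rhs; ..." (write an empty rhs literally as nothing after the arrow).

  | baa
  | baabbbb => baab
  | baabbb => baa
  | baaa

aba->b; bb->a; bbb->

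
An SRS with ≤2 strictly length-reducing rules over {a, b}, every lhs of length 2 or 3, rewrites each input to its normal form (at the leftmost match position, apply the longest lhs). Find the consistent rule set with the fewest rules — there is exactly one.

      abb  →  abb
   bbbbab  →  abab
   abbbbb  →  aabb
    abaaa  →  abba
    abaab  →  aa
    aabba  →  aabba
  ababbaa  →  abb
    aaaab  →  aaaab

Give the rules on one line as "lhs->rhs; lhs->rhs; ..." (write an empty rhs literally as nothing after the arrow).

  | abb
  | bbbbab => abab
  | abbbbb => aabb
  | abaaa => abba

baa->bb; bbb->a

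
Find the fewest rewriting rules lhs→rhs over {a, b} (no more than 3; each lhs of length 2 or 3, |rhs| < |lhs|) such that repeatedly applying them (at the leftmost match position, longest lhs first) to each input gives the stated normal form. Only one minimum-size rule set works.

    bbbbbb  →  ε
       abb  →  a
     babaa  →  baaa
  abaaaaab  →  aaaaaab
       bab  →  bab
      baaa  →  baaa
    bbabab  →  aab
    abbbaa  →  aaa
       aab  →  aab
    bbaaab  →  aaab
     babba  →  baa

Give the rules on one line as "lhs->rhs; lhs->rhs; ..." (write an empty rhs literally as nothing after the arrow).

aba->aa; bb->

  | bbbbbb => bbbb => bb => ε
  | abb => a
  | babaa => baaa
  | abaaaaab => aaaaaab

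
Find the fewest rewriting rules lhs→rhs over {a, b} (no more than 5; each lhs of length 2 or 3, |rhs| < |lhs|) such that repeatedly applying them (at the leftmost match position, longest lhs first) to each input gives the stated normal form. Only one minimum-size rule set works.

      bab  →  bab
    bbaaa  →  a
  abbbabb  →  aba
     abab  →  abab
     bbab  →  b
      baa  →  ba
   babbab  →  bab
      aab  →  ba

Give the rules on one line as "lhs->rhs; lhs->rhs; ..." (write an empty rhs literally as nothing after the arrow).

  | bab
  | bbaaa => aa => a
  | abbbabb => ababb => aba
  | abab

aa->a; aab->ba; bb->; bba->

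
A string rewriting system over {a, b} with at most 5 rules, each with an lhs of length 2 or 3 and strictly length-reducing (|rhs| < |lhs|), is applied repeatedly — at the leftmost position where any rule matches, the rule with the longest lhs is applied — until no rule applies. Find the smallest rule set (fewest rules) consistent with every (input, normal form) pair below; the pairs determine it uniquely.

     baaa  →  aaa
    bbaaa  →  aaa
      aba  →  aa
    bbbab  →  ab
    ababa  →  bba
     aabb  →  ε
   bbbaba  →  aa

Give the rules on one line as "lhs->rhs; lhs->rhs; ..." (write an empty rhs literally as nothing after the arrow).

aab->bb; aba->aa; baa->aa; bbb->

  | baaa => aaa
  | bbaaa => baaa => aaa
  | aba => aa
  | bbbab => ab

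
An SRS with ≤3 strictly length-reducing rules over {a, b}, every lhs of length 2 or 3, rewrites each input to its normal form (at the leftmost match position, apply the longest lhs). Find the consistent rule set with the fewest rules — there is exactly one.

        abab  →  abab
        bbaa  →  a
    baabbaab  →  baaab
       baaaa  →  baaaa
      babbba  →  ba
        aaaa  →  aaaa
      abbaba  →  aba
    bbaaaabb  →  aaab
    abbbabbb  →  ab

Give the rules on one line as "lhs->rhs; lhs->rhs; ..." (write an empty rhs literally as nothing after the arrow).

  | abab
  | bbaa => a
  | baabbaab => baaab
  | baaaa

bb->b; bba->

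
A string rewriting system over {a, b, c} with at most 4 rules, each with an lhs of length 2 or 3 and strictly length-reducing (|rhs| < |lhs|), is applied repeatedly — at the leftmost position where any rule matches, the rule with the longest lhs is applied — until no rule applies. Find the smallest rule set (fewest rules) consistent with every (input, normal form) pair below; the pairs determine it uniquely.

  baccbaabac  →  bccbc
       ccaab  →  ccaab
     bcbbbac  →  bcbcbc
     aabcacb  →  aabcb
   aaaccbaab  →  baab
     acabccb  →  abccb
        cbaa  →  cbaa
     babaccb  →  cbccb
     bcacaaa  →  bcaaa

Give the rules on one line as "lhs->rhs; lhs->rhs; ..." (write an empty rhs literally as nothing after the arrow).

aba->ba; ac->; bba->cb

  | baccbaabac => bcbaabac => bcbabac => bcbbac => bccbc
  | ccaab
  | bcbbbac => bcbcbc
  | aabcacb => aabcb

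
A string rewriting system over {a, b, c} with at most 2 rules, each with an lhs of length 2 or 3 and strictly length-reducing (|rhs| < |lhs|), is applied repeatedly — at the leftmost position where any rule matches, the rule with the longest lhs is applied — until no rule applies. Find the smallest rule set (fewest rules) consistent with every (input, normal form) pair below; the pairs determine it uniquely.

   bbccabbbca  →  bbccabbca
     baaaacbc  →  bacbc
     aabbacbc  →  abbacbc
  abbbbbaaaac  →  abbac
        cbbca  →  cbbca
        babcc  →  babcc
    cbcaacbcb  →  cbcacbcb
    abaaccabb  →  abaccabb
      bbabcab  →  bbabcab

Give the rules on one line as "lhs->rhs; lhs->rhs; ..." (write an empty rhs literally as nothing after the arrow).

aa->a; bbb->bb

  | bbccabbbca => bbccabbca
  | baaaacbc => baaacbc => baacbc => bacbc
  | aabbacbc => abbacbc
  | abbbbbaaaac => abbbbaaaac => abbbaaaac => abbaaaac => abbaaac => abbaac => abbac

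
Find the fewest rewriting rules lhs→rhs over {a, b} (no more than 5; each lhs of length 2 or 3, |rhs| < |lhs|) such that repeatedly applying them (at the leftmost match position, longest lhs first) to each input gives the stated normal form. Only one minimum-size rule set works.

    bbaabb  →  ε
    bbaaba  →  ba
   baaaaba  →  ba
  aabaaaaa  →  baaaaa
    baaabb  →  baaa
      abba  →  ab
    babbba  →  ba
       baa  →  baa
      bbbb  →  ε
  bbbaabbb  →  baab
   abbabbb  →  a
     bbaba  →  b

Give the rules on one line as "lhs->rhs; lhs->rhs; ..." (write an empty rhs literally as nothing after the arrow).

aba->ba; bab->b; bb->; bba->b

  | bbaabb => babb => bb => ε
  | bbaaba => baba => ba
  | baaaaba => baaaba => baaba => baba => ba
  | aabaaaaa => abaaaaa => baaaaa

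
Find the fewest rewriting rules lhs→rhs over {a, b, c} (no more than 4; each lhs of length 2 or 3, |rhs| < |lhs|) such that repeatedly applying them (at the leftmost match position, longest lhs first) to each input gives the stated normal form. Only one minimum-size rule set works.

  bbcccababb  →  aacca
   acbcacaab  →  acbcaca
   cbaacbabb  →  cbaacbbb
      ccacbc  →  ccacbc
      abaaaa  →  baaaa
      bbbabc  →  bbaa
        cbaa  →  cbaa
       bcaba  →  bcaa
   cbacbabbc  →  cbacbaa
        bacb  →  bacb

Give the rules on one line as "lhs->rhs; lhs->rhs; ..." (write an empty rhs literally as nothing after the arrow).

ab->b; bbc->aa; cab->ca

  | bbcccababb => aaccababb => aaccaabb => aaccabb => aaccab => aacca
  | acbcacaab => acbcacab => acbcaca
  | cbaacbabb => cbaacbbb
  | ccacbc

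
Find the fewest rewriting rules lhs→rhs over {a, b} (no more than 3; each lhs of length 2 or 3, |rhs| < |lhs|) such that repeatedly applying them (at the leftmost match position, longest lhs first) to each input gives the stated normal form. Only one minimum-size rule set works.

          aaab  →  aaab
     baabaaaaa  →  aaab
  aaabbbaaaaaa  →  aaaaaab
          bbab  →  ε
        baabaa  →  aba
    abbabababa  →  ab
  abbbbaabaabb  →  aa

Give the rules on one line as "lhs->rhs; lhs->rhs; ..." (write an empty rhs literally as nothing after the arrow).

baa->ab; bb->; bba->b

  | aaab
  | baabaaaaa => abbaaaaa => abaaaa => aabaa => aaab
  | aaabbbaaaaaa => aaabaaaaaa => aaaabaaaa => aaaaabaa => aaaaaab
  | bbab => bb => ε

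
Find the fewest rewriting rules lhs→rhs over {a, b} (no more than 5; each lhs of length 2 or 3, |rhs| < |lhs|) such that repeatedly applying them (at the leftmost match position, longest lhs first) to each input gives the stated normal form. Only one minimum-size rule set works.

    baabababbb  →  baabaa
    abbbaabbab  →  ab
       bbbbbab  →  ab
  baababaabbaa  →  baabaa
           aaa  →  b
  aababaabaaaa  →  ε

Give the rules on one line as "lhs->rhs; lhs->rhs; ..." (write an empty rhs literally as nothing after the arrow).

  | baabababbb => baabaabbb => baabaa
  | abbbaabbab => aaabbab => bbbab => ab
  | bbbbbab => bbab => ab
  | baababaabbaa => baabaaabbaa => baabbbbaa => baabaa

aaa->b; bab->ba; bb->; bbb->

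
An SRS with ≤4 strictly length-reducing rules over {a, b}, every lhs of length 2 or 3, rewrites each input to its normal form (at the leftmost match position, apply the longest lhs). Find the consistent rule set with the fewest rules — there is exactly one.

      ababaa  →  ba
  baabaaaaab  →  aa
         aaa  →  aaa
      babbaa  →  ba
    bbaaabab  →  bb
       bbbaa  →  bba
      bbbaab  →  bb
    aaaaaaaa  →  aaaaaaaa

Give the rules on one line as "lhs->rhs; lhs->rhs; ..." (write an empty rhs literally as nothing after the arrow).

ab->; aba->b; baa->a

  | ababaa => bbaa => ba
  | baabaaaaab => abaaaaab => baaaab => aaab => aa
  | aaa
  | babbaa => bbaa => ba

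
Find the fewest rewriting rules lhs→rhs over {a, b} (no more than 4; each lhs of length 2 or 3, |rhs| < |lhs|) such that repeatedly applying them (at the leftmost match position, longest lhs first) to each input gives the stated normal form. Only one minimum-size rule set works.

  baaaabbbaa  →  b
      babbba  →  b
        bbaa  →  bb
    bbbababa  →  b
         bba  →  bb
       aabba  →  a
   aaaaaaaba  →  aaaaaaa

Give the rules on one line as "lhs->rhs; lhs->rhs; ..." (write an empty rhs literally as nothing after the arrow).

  | baaaabbbaa => baaabbbaa => baabbbaa => babbbaa => abbaa => baa => ba => b
  | babbba => abba => ba => b
  | bbaa => bba => bb
  | bbbababa => bbaaba => bbaba => baa => ba => b

ab->; ba->b; bab->a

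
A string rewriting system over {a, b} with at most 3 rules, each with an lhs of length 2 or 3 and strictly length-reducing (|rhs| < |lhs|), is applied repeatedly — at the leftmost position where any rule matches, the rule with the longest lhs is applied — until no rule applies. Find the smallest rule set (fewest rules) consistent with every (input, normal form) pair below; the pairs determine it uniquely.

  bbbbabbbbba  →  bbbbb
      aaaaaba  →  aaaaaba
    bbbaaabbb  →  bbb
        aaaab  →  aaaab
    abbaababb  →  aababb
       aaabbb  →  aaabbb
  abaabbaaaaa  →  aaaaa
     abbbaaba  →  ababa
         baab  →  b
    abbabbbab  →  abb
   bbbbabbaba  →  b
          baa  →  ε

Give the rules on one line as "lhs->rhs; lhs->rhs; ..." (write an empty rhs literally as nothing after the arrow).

  | bbbbabbbbba => bbbbbbba => bbbbb
  | aaaaaba
  | bbbaaabbb => baabbb => bbb
  | aaaab

baa->; bba->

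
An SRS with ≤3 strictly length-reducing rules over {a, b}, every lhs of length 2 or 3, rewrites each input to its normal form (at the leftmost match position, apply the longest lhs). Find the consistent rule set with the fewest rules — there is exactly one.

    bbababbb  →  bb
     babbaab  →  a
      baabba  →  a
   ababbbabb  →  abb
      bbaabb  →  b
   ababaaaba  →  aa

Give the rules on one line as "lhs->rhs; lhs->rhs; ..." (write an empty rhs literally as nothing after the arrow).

  | bbababbb => bababbb => ababbb => aabbb => bb
  | babbaab => abbaab => abaab => aaab => a
  | baabba => aabba => ba => a
  | ababbbabb => aabbbabb => bbabb => babb => abb

aab->; ba->a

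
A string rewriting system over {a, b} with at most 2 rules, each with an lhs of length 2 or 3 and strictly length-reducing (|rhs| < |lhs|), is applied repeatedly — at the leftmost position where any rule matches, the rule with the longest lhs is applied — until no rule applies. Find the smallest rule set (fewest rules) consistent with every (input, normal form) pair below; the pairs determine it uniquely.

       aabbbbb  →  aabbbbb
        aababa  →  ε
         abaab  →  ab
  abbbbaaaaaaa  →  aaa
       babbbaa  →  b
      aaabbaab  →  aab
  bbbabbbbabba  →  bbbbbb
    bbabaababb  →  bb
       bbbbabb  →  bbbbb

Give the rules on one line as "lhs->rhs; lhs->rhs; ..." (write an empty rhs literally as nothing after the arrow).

aba->; ba->

  | aabbbbb
  | aababa => aba => ε
  | abaab => ab
  | abbbbaaaaaaa => abbbaaaaaa => abbaaaaa => abaaaa => aaa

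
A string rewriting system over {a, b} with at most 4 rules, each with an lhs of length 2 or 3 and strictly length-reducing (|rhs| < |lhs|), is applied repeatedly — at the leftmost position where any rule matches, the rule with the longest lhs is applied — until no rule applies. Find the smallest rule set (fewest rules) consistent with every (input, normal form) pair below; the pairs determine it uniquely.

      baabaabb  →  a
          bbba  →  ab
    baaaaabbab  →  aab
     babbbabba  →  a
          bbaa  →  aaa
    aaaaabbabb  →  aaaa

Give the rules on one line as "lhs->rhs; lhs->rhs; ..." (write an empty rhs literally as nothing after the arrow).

abb->; ba->b; bab->b; bb->a

  | baabaabb => babaabb => baabb => babb => bb => a
  | bbba => aba => ab
  | baaaaabbab => baaaabbab => baaabbab => baabbab => babbab => bbab => aab
  | babbbabba => bbbabba => ababba => abba => a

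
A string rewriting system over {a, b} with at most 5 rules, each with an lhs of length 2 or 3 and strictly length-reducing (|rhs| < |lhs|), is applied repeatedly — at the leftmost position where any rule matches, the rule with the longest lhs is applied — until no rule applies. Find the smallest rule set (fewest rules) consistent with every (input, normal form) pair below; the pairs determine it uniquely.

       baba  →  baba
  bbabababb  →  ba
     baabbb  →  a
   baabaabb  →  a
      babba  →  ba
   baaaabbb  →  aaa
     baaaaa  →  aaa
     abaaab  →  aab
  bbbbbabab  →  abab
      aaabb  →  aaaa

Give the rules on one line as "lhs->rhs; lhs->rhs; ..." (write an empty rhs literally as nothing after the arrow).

baa->; bb->a; bba->; bbb->a

  | baba
  | bbabababb => bababb => babaa => ba
  | baabbb => bbb => a
  | baabaabb => baabb => bb => a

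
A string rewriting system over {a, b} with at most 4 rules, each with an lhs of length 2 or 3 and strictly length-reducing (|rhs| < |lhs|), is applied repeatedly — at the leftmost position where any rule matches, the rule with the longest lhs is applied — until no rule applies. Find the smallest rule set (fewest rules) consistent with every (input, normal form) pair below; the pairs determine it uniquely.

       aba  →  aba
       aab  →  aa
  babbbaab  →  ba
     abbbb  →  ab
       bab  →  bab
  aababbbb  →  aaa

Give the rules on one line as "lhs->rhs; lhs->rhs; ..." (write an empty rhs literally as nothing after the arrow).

  | aba
  | aab => aa
  | babbbaab => bbabaab => abbaab => baaab => bbab => abb => ba
  | abbbb => babb => bba => ab

aab->aa; abb->ba; baa->bb; bba->ab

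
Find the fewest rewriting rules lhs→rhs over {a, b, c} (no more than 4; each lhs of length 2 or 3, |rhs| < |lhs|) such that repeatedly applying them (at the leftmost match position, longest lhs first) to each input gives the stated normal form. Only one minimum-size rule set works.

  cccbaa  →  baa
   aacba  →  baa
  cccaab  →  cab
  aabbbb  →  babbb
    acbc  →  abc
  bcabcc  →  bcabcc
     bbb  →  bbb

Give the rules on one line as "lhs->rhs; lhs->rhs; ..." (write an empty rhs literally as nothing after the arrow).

  | cccbaa => ccbaa => cbaa => baa
  | aacba => aaba => baa
  | cccaab => cab
  | aabbbb => babbb

aab->ba; cb->b; cca->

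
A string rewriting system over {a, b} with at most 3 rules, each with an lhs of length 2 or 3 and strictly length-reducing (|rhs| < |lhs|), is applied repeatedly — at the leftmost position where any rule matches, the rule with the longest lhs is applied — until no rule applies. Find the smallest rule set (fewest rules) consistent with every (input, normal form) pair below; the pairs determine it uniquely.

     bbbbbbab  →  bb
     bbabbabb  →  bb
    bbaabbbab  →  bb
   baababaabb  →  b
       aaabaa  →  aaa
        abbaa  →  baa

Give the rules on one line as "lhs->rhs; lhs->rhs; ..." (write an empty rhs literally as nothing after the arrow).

aab->ba; ab->; bbb->b

  | bbbbbbab => bbbbab => bbab => bb
  | bbabbabb => bbbabb => babb => bb
  | bbaabbbab => bbbabbab => babbab => bbab => bb
  | baababaabb => bbaabaabb => bbbaaabb => baaabb => babab => bab => b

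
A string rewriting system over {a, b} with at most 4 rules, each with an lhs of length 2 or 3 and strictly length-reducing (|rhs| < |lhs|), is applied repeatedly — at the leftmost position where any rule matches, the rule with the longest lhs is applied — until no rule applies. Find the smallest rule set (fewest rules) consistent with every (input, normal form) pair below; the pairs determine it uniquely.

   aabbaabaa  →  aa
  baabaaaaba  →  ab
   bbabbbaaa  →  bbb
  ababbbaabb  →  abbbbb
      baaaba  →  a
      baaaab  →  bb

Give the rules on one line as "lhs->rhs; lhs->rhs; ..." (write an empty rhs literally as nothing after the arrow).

  | aabbaabaa => baabaa => abaa => aa
  | baabaaaaba => abaaaaba => aaaaba => baaba => aba => ab
  | bbabbbaaa => bbbbbaaa => bbbbaa => bbba => bbb
  | ababbbaabb => abbbbaabb => abbbabb => abbbbb

aaa->ba; aab->; ba->b; baa->a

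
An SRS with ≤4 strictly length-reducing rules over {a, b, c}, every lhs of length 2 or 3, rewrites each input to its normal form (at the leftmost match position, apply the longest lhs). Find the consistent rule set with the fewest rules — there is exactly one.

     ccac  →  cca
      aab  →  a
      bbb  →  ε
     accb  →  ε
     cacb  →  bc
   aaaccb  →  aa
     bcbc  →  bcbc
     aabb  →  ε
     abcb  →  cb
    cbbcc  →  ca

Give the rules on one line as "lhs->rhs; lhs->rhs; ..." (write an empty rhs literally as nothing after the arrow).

  | ccac => cca
  | aab => a
  | bbb => ab => ε
  | accb => acb => ab => ε

ab->; ac->a; bb->a; cab->bc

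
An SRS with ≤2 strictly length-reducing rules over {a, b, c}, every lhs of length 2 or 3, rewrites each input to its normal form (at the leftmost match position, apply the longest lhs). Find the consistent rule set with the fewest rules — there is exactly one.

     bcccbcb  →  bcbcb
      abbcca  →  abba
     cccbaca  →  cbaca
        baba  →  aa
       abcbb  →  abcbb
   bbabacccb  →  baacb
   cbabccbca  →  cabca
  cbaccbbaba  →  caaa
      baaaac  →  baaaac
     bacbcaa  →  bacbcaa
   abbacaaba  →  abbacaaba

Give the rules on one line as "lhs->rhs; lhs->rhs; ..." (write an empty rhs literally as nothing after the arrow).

  | bcccbcb => bcbcb
  | abbcca => abba
  | cccbaca => cbaca
  | baba => aa

bab->a; cc->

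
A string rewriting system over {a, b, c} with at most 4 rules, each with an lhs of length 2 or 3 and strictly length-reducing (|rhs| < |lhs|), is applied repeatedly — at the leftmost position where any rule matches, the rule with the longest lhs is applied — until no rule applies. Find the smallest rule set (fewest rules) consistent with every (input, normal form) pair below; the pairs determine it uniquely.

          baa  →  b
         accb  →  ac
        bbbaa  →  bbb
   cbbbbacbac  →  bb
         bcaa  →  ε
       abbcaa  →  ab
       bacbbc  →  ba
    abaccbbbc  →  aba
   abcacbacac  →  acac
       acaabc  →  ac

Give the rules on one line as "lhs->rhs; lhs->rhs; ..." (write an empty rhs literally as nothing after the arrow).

  | baa => b
  | accb => ac
  | bbbaa => bbb
  | cbbbbacbac => bbbacbac => bbbaac => bbbc => bb

aa->; bc->; cb->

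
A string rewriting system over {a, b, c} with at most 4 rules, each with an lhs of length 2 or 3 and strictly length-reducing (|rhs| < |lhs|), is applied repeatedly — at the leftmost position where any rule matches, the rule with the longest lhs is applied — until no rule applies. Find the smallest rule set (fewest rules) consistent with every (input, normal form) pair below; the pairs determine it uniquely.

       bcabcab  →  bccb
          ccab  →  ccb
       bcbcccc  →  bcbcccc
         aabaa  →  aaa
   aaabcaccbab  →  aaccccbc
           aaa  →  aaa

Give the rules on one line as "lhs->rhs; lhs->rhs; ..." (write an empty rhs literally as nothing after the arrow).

  | bcabcab => babcab => bccab => bccb
  | ccab => ccb
  | bcbcccc
  | aabaa => acaa => aaa

ab->c; ca->a; cca->cc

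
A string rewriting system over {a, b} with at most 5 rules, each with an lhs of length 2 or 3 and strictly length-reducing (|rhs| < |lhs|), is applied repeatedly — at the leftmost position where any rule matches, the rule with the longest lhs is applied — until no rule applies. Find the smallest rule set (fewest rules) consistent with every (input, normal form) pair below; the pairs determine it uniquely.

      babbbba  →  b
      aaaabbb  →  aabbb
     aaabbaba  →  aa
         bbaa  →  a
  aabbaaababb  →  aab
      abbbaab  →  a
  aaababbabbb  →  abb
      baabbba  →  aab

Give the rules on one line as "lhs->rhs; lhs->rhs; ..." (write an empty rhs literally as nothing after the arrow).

aaa->a; ba->a; bab->; bba->

  | babbbba => bbba => b
  | aaaabbb => aabbb
  | aaabbaba => abbaba => aba => aa
  | bbaa => a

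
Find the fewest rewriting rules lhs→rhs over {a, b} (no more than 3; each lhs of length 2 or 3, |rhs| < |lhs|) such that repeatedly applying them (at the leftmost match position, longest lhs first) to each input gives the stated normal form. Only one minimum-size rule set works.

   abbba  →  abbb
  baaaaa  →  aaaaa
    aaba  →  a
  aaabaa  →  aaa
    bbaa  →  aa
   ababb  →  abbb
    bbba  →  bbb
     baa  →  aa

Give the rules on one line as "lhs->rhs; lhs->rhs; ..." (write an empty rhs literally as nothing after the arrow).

aab->; ba->b; baa->aa

  | abbba => abbb
  | baaaaa => aaaaa
  | aaba => a
  | aaabaa => aaa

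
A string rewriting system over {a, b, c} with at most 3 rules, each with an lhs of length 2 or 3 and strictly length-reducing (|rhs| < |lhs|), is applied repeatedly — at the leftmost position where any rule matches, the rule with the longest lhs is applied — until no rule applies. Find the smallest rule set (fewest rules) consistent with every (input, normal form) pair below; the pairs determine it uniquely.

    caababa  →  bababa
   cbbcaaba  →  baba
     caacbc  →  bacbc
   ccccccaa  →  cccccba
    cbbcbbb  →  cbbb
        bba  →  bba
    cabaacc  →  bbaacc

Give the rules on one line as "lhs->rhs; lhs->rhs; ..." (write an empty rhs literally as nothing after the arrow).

bbc->; ca->b

  | caababa => bababa
  | cbbcaaba => caaba => baba
  | caacbc => bacbc
  | ccccccaa => cccccba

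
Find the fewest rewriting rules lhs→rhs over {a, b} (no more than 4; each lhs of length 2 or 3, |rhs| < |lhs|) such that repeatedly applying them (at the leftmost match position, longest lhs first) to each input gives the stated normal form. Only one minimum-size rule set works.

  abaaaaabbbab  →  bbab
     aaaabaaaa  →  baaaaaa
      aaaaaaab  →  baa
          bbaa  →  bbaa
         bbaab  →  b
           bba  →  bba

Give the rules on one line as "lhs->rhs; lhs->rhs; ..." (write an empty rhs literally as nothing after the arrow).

  | abaaaaabbbab => baaaabbbab => baababbab => bbaabbab => bbbabab => ababab => bbab
  | aaaabaaaa => aabaaaaa => baaaaaa
  | aaaaaaab => aaaaaba => aaabaa => abaaa => baa
  | bbaa

aab->ba; aba->b; bbb->ab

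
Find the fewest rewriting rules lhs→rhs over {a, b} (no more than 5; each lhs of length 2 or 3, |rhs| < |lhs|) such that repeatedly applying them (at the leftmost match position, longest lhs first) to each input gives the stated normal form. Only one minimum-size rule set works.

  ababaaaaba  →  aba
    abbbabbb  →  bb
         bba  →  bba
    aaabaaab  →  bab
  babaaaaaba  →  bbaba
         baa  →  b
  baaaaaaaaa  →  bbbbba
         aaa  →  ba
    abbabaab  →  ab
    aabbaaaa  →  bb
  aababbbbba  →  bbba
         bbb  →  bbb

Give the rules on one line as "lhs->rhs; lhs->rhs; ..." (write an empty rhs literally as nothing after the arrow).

  | ababaaaaba => ababbaaba => abaaba => aba
  | abbbabbb => babbb => bb
  | bba
  | aaabaaab => babaaab => babbab => bab

aa->; aaa->ba; aab->; abb->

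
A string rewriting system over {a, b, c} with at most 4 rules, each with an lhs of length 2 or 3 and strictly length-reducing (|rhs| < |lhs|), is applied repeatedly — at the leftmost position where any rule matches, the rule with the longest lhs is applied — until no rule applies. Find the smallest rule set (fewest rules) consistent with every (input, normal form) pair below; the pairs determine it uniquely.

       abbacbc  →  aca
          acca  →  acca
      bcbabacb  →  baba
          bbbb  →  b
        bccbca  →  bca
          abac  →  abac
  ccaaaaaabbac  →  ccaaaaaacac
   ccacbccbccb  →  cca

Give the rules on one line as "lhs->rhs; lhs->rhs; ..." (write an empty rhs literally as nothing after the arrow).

bb->c; cb->; cbc->

  | abbacbc => acacbc => aca
  | acca
  | bcbabacb => babacb => baba
  | bbbb => cbb => b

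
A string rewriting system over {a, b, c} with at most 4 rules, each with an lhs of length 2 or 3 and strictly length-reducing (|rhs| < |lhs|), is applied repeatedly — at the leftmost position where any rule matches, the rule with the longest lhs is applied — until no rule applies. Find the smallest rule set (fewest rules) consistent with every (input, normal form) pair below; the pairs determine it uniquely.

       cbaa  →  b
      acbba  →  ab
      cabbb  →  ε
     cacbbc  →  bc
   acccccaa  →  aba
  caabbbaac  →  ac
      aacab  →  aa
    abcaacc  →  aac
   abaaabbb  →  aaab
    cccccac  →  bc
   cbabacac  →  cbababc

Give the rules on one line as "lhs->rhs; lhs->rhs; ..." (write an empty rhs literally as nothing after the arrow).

baa->a; bb->; ca->b; cc->c

  | cbaa => ca => b
  | acbba => aca => ab
  | cabbb => bbbb => bb => ε
  | cacbbc => bcbbc => bcc => bc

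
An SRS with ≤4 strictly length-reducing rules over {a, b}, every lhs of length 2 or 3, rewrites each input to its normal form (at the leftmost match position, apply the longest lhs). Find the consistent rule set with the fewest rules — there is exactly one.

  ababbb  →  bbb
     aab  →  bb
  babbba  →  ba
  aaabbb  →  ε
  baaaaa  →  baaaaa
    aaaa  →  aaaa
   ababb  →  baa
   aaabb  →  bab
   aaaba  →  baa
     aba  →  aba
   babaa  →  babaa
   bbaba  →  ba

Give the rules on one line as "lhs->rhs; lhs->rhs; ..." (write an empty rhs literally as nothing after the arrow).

  | ababbb => abbab => baab => bbb
  | aab => bb
  | babbba => bbaba => ba
  | aaabbb => abbbb => babb => bba => ε

aab->bb; abb->ba; bba->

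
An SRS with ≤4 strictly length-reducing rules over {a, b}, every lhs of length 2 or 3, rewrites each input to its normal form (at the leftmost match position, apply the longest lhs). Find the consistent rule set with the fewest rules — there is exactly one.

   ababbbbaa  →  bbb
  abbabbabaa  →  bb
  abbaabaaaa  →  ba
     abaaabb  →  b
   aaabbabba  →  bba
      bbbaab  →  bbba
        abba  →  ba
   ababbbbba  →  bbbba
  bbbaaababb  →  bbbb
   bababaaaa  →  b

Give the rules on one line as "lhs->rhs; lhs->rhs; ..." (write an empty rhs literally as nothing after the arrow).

  | ababbbbaa => abbbbaa => bbbaa => bbb
  | abbabbabaa => babbabaa => bbabaa => bbaa => bb
  | abbaabaaaa => baabaaaa => baaaaa => baaa => ba
  | abaaabb => aaabb => abb => b

aa->; aab->a; ab->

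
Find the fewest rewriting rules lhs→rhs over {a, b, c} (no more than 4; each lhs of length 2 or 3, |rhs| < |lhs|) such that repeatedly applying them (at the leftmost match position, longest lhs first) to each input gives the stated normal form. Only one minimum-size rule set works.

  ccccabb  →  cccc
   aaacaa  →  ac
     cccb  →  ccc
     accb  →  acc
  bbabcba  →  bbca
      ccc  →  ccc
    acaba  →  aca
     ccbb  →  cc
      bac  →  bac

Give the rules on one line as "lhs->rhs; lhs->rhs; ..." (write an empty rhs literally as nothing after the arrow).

  | ccccabb => ccccb => cccc
  | aaacaa => acaa => ac
  | cccb => ccc
  | accb => acc

aa->; ab->; cb->c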